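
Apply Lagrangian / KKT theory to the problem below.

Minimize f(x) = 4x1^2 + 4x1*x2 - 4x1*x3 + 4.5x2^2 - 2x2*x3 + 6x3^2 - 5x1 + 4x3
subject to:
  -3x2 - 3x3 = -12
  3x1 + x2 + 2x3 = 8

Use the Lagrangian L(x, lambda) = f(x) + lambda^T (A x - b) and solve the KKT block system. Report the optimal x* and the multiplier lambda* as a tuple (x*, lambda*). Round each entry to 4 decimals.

Form the Lagrangian:
  L(x, lambda) = (1/2) x^T Q x + c^T x + lambda^T (A x - b)
Stationarity (grad_x L = 0): Q x + c + A^T lambda = 0.
Primal feasibility: A x = b.

This gives the KKT block system:
  [ Q   A^T ] [ x     ]   [-c ]
  [ A    0  ] [ lambda ] = [ b ]

Solving the linear system:
  x*      = (0.7153, 2.1459, 1.8541)
  lambda* = (5.9454, -0.6299)
  f(x*)   = 40.1121

x* = (0.7153, 2.1459, 1.8541), lambda* = (5.9454, -0.6299)


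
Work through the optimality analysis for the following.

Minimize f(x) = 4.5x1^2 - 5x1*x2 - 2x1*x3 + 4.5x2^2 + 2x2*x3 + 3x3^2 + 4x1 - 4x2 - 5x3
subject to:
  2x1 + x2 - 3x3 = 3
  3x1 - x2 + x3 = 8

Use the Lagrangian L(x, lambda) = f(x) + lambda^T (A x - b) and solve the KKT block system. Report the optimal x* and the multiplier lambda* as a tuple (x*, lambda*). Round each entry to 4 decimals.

Form the Lagrangian:
  L(x, lambda) = (1/2) x^T Q x + c^T x + lambda^T (A x - b)
Stationarity (grad_x L = 0): Q x + c + A^T lambda = 0.
Primal feasibility: A x = b.

This gives the KKT block system:
  [ Q   A^T ] [ x     ]   [-c ]
  [ A    0  ] [ lambda ] = [ b ]

Solving the linear system:
  x*      = (2.6907, 1.2988, 1.2267)
  lambda* = (-1.8672, -5.1781)
  f(x*)   = 23.2304

x* = (2.6907, 1.2988, 1.2267), lambda* = (-1.8672, -5.1781)


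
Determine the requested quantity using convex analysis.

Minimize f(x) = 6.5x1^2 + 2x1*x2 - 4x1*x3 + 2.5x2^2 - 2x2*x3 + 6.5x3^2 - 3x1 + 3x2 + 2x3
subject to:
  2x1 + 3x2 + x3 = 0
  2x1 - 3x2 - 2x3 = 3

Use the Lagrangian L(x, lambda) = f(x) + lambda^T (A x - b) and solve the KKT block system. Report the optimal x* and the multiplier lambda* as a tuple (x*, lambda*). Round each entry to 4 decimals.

Form the Lagrangian:
  L(x, lambda) = (1/2) x^T Q x + c^T x + lambda^T (A x - b)
Stationarity (grad_x L = 0): Q x + c + A^T lambda = 0.
Primal feasibility: A x = b.

This gives the KKT block system:
  [ Q   A^T ] [ x     ]   [-c ]
  [ A    0  ] [ lambda ] = [ b ]

Solving the linear system:
  x*      = (0.7425, -0.485, -0.03)
  lambda* = (-1.804, -1.0973)
  f(x*)   = -0.2253

x* = (0.7425, -0.485, -0.03), lambda* = (-1.804, -1.0973)


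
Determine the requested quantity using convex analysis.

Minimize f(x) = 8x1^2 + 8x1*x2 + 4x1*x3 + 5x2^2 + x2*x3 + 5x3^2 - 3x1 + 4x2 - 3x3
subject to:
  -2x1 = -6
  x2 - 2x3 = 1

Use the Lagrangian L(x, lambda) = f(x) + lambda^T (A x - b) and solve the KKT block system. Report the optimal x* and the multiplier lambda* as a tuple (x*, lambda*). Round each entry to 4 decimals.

Form the Lagrangian:
  L(x, lambda) = (1/2) x^T Q x + c^T x + lambda^T (A x - b)
Stationarity (grad_x L = 0): Q x + c + A^T lambda = 0.
Primal feasibility: A x = b.

This gives the KKT block system:
  [ Q   A^T ] [ x     ]   [-c ]
  [ A    0  ] [ lambda ] = [ b ]

Solving the linear system:
  x*      = (3, -2.1852, -1.5926)
  lambda* = (10.5741, -4.5556)
  f(x*)   = 27.5185

x* = (3, -2.1852, -1.5926), lambda* = (10.5741, -4.5556)


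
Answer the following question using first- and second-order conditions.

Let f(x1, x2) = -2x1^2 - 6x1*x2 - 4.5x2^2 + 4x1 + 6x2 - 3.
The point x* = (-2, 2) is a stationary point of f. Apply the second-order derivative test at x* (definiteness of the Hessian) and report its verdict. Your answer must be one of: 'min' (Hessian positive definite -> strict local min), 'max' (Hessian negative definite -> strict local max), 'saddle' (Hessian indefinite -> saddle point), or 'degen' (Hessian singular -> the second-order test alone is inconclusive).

Compute the Hessian H = grad^2 f:
  H = [[-4, -6], [-6, -9]]
Verify stationarity: grad f(x*) = H x* + g = (0, 0).
Eigenvalues of H: -13, 0.
H has a zero eigenvalue (singular; negative semidefinite but not definite), so H is neither positive definite, negative definite, nor indefinite. The second-order test alone is inconclusive -> degen.
(Indeed, f is constant along the null direction of H through x*, so x* is not a strict local extremum.)

degen


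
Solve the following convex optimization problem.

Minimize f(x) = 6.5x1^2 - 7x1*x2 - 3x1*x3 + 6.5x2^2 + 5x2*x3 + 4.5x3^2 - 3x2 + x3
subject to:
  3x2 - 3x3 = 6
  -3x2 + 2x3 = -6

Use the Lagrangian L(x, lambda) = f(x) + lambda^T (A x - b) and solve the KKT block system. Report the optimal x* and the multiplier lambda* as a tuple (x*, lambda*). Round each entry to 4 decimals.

Form the Lagrangian:
  L(x, lambda) = (1/2) x^T Q x + c^T x + lambda^T (A x - b)
Stationarity (grad_x L = 0): Q x + c + A^T lambda = 0.
Primal feasibility: A x = b.

This gives the KKT block system:
  [ Q   A^T ] [ x     ]   [-c ]
  [ A    0  ] [ lambda ] = [ b ]

Solving the linear system:
  x*      = (1.0769, 2, 0)
  lambda* = (18.0769, 23.2308)
  f(x*)   = 12.4615

x* = (1.0769, 2, 0), lambda* = (18.0769, 23.2308)


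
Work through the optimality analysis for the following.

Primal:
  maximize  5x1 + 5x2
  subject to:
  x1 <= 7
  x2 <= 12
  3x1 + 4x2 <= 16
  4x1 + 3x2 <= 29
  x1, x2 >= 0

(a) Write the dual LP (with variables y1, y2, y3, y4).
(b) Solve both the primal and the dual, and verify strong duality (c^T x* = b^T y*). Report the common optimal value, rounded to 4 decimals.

The standard primal-dual pair for 'max c^T x s.t. A x <= b, x >= 0' is:
  Dual:  min b^T y  s.t.  A^T y >= c,  y >= 0.

So the dual LP is:
  minimize  7y1 + 12y2 + 16y3 + 29y4
  subject to:
    y1 + 3y3 + 4y4 >= 5
    y2 + 4y3 + 3y4 >= 5
    y1, y2, y3, y4 >= 0

Solving the primal: x* = (5.3333, 0).
  primal value c^T x* = 26.6667.
Solving the dual: y* = (0, 0, 1.6667, 0).
  dual value b^T y* = 26.6667.
Strong duality: c^T x* = b^T y*. Confirmed.

26.6667


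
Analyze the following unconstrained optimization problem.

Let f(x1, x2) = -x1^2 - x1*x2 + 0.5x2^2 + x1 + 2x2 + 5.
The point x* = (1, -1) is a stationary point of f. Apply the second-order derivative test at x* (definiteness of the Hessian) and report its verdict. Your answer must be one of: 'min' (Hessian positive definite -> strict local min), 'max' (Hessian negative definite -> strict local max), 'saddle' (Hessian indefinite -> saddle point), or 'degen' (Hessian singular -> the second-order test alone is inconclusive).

Compute the Hessian H = grad^2 f:
  H = [[-2, -1], [-1, 1]]
Verify stationarity: grad f(x*) = H x* + g = (0, 0).
Eigenvalues of H: -2.3028, 1.3028.
Eigenvalues have mixed signs, so H is indefinite -> x* is a saddle point.

saddle


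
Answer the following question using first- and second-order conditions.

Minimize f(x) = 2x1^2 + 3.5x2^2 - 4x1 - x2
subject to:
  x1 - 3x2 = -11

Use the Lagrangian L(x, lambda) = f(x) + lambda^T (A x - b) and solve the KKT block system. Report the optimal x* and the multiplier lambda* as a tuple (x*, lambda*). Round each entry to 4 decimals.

Form the Lagrangian:
  L(x, lambda) = (1/2) x^T Q x + c^T x + lambda^T (A x - b)
Stationarity (grad_x L = 0): Q x + c + A^T lambda = 0.
Primal feasibility: A x = b.

This gives the KKT block system:
  [ Q   A^T ] [ x     ]   [-c ]
  [ A    0  ] [ lambda ] = [ b ]

Solving the linear system:
  x*      = (-0.8837, 3.3721)
  lambda* = (7.5349)
  f(x*)   = 41.5233

x* = (-0.8837, 3.3721), lambda* = (7.5349)


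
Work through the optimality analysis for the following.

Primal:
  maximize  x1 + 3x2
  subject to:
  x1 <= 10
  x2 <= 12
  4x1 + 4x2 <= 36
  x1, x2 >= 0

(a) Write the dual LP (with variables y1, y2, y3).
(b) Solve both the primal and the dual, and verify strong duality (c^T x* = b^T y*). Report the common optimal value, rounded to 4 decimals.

The standard primal-dual pair for 'max c^T x s.t. A x <= b, x >= 0' is:
  Dual:  min b^T y  s.t.  A^T y >= c,  y >= 0.

So the dual LP is:
  minimize  10y1 + 12y2 + 36y3
  subject to:
    y1 + 4y3 >= 1
    y2 + 4y3 >= 3
    y1, y2, y3 >= 0

Solving the primal: x* = (0, 9).
  primal value c^T x* = 27.
Solving the dual: y* = (0, 0, 0.75).
  dual value b^T y* = 27.
Strong duality: c^T x* = b^T y*. Confirmed.

27


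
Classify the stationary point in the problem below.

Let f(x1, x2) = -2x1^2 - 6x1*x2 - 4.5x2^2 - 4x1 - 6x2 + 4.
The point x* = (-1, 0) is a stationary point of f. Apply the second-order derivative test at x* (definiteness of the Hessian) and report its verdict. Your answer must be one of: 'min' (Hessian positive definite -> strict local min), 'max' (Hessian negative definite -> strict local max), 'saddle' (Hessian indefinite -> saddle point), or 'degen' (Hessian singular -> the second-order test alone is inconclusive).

Compute the Hessian H = grad^2 f:
  H = [[-4, -6], [-6, -9]]
Verify stationarity: grad f(x*) = H x* + g = (0, 0).
Eigenvalues of H: -13, 0.
H has a zero eigenvalue (singular; negative semidefinite but not definite), so H is neither positive definite, negative definite, nor indefinite. The second-order test alone is inconclusive -> degen.
(Indeed, f is constant along the null direction of H through x*, so x* is not a strict local extremum.)

degen


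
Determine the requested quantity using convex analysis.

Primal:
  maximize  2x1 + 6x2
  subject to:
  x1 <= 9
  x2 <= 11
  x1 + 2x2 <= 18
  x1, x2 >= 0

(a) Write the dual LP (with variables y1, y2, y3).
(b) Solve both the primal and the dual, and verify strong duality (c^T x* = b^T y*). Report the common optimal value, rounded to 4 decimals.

The standard primal-dual pair for 'max c^T x s.t. A x <= b, x >= 0' is:
  Dual:  min b^T y  s.t.  A^T y >= c,  y >= 0.

So the dual LP is:
  minimize  9y1 + 11y2 + 18y3
  subject to:
    y1 + y3 >= 2
    y2 + 2y3 >= 6
    y1, y2, y3 >= 0

Solving the primal: x* = (0, 9).
  primal value c^T x* = 54.
Solving the dual: y* = (0, 0, 3).
  dual value b^T y* = 54.
Strong duality: c^T x* = b^T y*. Confirmed.

54


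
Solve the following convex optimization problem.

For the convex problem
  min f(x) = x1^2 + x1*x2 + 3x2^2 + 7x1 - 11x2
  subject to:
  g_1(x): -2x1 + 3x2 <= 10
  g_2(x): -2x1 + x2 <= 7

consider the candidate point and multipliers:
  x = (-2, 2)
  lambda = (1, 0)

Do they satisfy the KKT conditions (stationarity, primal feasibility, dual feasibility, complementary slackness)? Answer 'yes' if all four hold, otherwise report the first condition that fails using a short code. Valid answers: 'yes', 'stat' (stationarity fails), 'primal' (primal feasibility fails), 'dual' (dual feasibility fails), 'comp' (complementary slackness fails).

Gradient of f: grad f(x) = Q x + c = (5, -1)
Constraint values g_i(x) = a_i^T x - b_i:
  g_1((-2, 2)) = 0
  g_2((-2, 2)) = -1
Stationarity residual: grad f(x) + sum_i lambda_i a_i = (3, 2)
  -> stationarity FAILS
Primal feasibility (all g_i <= 0): OK
Dual feasibility (all lambda_i >= 0): OK
Complementary slackness (lambda_i * g_i(x) = 0 for all i): OK

Verdict: the first failing condition is stationarity -> stat.

stat


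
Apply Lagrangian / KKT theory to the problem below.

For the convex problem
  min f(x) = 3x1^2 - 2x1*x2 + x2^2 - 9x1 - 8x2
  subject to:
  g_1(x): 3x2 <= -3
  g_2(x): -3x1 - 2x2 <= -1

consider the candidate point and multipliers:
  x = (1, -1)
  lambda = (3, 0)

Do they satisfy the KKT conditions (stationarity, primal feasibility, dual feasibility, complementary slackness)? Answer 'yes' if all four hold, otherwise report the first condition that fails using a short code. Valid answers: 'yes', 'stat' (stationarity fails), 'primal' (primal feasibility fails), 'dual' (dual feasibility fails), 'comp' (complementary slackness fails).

Gradient of f: grad f(x) = Q x + c = (-1, -12)
Constraint values g_i(x) = a_i^T x - b_i:
  g_1((1, -1)) = 0
  g_2((1, -1)) = 0
Stationarity residual: grad f(x) + sum_i lambda_i a_i = (-1, -3)
  -> stationarity FAILS
Primal feasibility (all g_i <= 0): OK
Dual feasibility (all lambda_i >= 0): OK
Complementary slackness (lambda_i * g_i(x) = 0 for all i): OK

Verdict: the first failing condition is stationarity -> stat.

stat


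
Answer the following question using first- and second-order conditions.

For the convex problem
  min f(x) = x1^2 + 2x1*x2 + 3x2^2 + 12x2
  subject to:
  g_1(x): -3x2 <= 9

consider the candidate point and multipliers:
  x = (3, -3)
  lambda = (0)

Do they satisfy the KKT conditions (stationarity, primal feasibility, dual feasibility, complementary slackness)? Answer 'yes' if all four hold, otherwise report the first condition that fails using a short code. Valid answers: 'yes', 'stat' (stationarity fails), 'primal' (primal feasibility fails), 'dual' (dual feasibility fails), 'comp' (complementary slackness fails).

Gradient of f: grad f(x) = Q x + c = (0, 0)
Constraint values g_i(x) = a_i^T x - b_i:
  g_1((3, -3)) = 0
Stationarity residual: grad f(x) + sum_i lambda_i a_i = (0, 0)
  -> stationarity OK
Primal feasibility (all g_i <= 0): OK
Dual feasibility (all lambda_i >= 0): OK
Complementary slackness (lambda_i * g_i(x) = 0 for all i): OK

Verdict: yes, KKT holds.

yes


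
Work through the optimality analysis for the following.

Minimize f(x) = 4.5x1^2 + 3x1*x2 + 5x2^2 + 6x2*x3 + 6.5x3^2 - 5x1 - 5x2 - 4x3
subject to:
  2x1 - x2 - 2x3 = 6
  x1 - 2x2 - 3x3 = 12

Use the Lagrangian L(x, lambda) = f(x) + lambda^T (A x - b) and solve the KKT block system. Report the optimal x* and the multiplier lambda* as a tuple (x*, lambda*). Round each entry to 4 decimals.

Form the Lagrangian:
  L(x, lambda) = (1/2) x^T Q x + c^T x + lambda^T (A x - b)
Stationarity (grad_x L = 0): Q x + c + A^T lambda = 0.
Primal feasibility: A x = b.

This gives the KKT block system:
  [ Q   A^T ] [ x     ]   [-c ]
  [ A    0  ] [ lambda ] = [ b ]

Solving the linear system:
  x*      = (-0.9915, -2.0339, -2.9746)
  lambda* = (28.7373, -37.4492)
  f(x*)   = 151.9958

x* = (-0.9915, -2.0339, -2.9746), lambda* = (28.7373, -37.4492)


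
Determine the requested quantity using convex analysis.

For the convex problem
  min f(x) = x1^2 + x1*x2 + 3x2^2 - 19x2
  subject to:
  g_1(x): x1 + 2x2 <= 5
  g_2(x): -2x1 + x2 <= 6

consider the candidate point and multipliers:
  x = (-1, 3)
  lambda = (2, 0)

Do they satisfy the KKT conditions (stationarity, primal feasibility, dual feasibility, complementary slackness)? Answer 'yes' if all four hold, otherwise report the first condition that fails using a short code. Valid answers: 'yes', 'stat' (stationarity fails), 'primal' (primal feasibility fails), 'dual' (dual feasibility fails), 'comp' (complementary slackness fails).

Gradient of f: grad f(x) = Q x + c = (1, -2)
Constraint values g_i(x) = a_i^T x - b_i:
  g_1((-1, 3)) = 0
  g_2((-1, 3)) = -1
Stationarity residual: grad f(x) + sum_i lambda_i a_i = (3, 2)
  -> stationarity FAILS
Primal feasibility (all g_i <= 0): OK
Dual feasibility (all lambda_i >= 0): OK
Complementary slackness (lambda_i * g_i(x) = 0 for all i): OK

Verdict: the first failing condition is stationarity -> stat.

stat


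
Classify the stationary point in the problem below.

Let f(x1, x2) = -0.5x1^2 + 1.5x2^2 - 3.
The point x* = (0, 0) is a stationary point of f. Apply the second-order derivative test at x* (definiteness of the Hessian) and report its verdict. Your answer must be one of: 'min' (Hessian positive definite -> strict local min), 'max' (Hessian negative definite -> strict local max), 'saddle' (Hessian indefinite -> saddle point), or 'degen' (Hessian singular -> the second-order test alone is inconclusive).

Compute the Hessian H = grad^2 f:
  H = [[-1, 0], [0, 3]]
Verify stationarity: grad f(x*) = H x* + g = (0, 0).
Eigenvalues of H: -1, 3.
Eigenvalues have mixed signs, so H is indefinite -> x* is a saddle point.

saddle


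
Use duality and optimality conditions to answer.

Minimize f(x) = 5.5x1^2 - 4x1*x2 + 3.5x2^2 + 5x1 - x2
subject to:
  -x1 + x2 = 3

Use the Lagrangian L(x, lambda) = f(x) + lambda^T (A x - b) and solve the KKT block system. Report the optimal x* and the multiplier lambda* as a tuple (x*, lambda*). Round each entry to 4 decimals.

Form the Lagrangian:
  L(x, lambda) = (1/2) x^T Q x + c^T x + lambda^T (A x - b)
Stationarity (grad_x L = 0): Q x + c + A^T lambda = 0.
Primal feasibility: A x = b.

This gives the KKT block system:
  [ Q   A^T ] [ x     ]   [-c ]
  [ A    0  ] [ lambda ] = [ b ]

Solving the linear system:
  x*      = (-1.3, 1.7)
  lambda* = (-16.1)
  f(x*)   = 20.05

x* = (-1.3, 1.7), lambda* = (-16.1)


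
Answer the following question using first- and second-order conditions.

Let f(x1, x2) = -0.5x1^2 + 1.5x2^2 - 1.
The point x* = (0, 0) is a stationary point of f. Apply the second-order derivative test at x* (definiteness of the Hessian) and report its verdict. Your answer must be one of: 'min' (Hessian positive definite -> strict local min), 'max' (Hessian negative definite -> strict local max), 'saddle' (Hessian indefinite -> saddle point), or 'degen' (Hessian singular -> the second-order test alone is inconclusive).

Compute the Hessian H = grad^2 f:
  H = [[-1, 0], [0, 3]]
Verify stationarity: grad f(x*) = H x* + g = (0, 0).
Eigenvalues of H: -1, 3.
Eigenvalues have mixed signs, so H is indefinite -> x* is a saddle point.

saddle


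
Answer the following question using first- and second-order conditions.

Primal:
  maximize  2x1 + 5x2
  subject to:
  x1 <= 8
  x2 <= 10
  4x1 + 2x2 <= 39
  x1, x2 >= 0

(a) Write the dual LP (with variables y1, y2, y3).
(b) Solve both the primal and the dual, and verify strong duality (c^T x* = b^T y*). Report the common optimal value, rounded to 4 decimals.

The standard primal-dual pair for 'max c^T x s.t. A x <= b, x >= 0' is:
  Dual:  min b^T y  s.t.  A^T y >= c,  y >= 0.

So the dual LP is:
  minimize  8y1 + 10y2 + 39y3
  subject to:
    y1 + 4y3 >= 2
    y2 + 2y3 >= 5
    y1, y2, y3 >= 0

Solving the primal: x* = (4.75, 10).
  primal value c^T x* = 59.5.
Solving the dual: y* = (0, 4, 0.5).
  dual value b^T y* = 59.5.
Strong duality: c^T x* = b^T y*. Confirmed.

59.5


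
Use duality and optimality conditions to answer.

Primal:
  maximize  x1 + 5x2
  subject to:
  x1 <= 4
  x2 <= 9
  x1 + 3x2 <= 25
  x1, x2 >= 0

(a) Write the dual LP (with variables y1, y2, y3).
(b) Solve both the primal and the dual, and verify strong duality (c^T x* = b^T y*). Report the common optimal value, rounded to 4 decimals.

The standard primal-dual pair for 'max c^T x s.t. A x <= b, x >= 0' is:
  Dual:  min b^T y  s.t.  A^T y >= c,  y >= 0.

So the dual LP is:
  minimize  4y1 + 9y2 + 25y3
  subject to:
    y1 + y3 >= 1
    y2 + 3y3 >= 5
    y1, y2, y3 >= 0

Solving the primal: x* = (0, 8.3333).
  primal value c^T x* = 41.6667.
Solving the dual: y* = (0, 0, 1.6667).
  dual value b^T y* = 41.6667.
Strong duality: c^T x* = b^T y*. Confirmed.

41.6667


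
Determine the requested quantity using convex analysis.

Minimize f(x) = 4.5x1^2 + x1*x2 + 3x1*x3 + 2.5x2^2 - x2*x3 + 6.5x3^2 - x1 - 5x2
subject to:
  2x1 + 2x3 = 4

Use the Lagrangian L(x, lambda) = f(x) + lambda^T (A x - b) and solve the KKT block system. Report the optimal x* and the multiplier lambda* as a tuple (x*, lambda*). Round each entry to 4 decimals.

Form the Lagrangian:
  L(x, lambda) = (1/2) x^T Q x + c^T x + lambda^T (A x - b)
Stationarity (grad_x L = 0): Q x + c + A^T lambda = 0.
Primal feasibility: A x = b.

This gives the KKT block system:
  [ Q   A^T ] [ x     ]   [-c ]
  [ A    0  ] [ lambda ] = [ b ]

Solving the linear system:
  x*      = (1.1974, 0.9211, 0.8026)
  lambda* = (-6.5526)
  f(x*)   = 10.2039

x* = (1.1974, 0.9211, 0.8026), lambda* = (-6.5526)


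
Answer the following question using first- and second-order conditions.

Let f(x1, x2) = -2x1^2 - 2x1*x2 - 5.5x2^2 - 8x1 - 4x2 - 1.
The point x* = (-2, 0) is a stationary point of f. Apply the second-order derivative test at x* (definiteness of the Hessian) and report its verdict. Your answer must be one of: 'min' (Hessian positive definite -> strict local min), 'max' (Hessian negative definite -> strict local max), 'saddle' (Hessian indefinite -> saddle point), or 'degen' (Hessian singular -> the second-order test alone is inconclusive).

Compute the Hessian H = grad^2 f:
  H = [[-4, -2], [-2, -11]]
Verify stationarity: grad f(x*) = H x* + g = (0, 0).
Eigenvalues of H: -11.5311, -3.4689.
Both eigenvalues < 0, so H is negative definite -> x* is a strict local max.

max


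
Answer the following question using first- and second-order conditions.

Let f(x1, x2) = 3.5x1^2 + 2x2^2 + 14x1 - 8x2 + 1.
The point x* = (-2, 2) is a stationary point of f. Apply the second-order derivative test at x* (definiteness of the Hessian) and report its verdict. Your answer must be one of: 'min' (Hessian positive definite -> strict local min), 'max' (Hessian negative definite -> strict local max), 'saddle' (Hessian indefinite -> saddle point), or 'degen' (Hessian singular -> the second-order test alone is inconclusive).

Compute the Hessian H = grad^2 f:
  H = [[7, 0], [0, 4]]
Verify stationarity: grad f(x*) = H x* + g = (0, 0).
Eigenvalues of H: 4, 7.
Both eigenvalues > 0, so H is positive definite -> x* is a strict local min.

min


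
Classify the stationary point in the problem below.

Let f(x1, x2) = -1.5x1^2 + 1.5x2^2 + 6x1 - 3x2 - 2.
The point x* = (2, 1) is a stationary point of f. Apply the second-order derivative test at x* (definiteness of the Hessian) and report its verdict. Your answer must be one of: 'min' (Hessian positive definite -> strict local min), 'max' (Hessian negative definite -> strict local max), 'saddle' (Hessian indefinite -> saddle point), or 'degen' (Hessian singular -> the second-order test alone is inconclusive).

Compute the Hessian H = grad^2 f:
  H = [[-3, 0], [0, 3]]
Verify stationarity: grad f(x*) = H x* + g = (0, 0).
Eigenvalues of H: -3, 3.
Eigenvalues have mixed signs, so H is indefinite -> x* is a saddle point.

saddle


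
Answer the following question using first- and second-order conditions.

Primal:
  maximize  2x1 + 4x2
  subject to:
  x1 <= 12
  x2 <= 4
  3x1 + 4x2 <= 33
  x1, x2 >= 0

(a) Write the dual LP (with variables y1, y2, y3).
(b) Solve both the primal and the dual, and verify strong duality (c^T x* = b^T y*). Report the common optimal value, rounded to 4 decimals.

The standard primal-dual pair for 'max c^T x s.t. A x <= b, x >= 0' is:
  Dual:  min b^T y  s.t.  A^T y >= c,  y >= 0.

So the dual LP is:
  minimize  12y1 + 4y2 + 33y3
  subject to:
    y1 + 3y3 >= 2
    y2 + 4y3 >= 4
    y1, y2, y3 >= 0

Solving the primal: x* = (5.6667, 4).
  primal value c^T x* = 27.3333.
Solving the dual: y* = (0, 1.3333, 0.6667).
  dual value b^T y* = 27.3333.
Strong duality: c^T x* = b^T y*. Confirmed.

27.3333


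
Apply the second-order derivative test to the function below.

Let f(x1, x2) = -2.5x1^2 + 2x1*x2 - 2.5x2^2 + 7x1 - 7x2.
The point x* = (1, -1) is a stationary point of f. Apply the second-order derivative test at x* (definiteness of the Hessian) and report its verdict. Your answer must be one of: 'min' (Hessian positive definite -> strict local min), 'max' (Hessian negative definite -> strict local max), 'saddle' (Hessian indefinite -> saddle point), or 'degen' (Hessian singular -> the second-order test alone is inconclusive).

Compute the Hessian H = grad^2 f:
  H = [[-5, 2], [2, -5]]
Verify stationarity: grad f(x*) = H x* + g = (0, 0).
Eigenvalues of H: -7, -3.
Both eigenvalues < 0, so H is negative definite -> x* is a strict local max.

max


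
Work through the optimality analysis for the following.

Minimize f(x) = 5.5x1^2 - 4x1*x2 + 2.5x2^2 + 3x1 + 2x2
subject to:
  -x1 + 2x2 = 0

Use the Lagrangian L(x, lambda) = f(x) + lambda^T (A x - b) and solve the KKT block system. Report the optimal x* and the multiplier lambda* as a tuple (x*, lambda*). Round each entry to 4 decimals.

Form the Lagrangian:
  L(x, lambda) = (1/2) x^T Q x + c^T x + lambda^T (A x - b)
Stationarity (grad_x L = 0): Q x + c + A^T lambda = 0.
Primal feasibility: A x = b.

This gives the KKT block system:
  [ Q   A^T ] [ x     ]   [-c ]
  [ A    0  ] [ lambda ] = [ b ]

Solving the linear system:
  x*      = (-0.4848, -0.2424)
  lambda* = (-1.3636)
  f(x*)   = -0.9697

x* = (-0.4848, -0.2424), lambda* = (-1.3636)


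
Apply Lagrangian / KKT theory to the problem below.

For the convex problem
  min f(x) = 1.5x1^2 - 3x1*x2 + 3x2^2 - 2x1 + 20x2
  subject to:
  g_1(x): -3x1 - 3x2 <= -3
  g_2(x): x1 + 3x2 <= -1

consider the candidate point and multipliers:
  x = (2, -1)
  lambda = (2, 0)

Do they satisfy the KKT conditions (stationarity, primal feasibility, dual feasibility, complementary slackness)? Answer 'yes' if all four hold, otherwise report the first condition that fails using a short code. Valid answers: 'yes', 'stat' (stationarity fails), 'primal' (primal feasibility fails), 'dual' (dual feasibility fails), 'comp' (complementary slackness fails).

Gradient of f: grad f(x) = Q x + c = (7, 8)
Constraint values g_i(x) = a_i^T x - b_i:
  g_1((2, -1)) = 0
  g_2((2, -1)) = 0
Stationarity residual: grad f(x) + sum_i lambda_i a_i = (1, 2)
  -> stationarity FAILS
Primal feasibility (all g_i <= 0): OK
Dual feasibility (all lambda_i >= 0): OK
Complementary slackness (lambda_i * g_i(x) = 0 for all i): OK

Verdict: the first failing condition is stationarity -> stat.

stat


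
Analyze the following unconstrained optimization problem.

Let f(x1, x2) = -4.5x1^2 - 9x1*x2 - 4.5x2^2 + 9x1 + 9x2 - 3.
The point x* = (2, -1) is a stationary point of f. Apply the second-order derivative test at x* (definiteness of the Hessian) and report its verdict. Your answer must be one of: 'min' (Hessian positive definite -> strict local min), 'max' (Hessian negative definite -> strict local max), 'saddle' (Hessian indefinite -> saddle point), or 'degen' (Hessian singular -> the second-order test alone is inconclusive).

Compute the Hessian H = grad^2 f:
  H = [[-9, -9], [-9, -9]]
Verify stationarity: grad f(x*) = H x* + g = (0, 0).
Eigenvalues of H: -18, 0.
H has a zero eigenvalue (singular; negative semidefinite but not definite), so H is neither positive definite, negative definite, nor indefinite. The second-order test alone is inconclusive -> degen.
(Indeed, f is constant along the null direction of H through x*, so x* is not a strict local extremum.)

degen


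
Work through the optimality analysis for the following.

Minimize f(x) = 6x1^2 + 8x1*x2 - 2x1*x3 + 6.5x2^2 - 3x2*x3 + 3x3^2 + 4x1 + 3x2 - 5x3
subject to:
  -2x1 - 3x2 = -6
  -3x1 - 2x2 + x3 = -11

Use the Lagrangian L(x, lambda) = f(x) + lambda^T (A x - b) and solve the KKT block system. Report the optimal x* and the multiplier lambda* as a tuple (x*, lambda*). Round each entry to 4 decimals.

Form the Lagrangian:
  L(x, lambda) = (1/2) x^T Q x + c^T x + lambda^T (A x - b)
Stationarity (grad_x L = 0): Q x + c + A^T lambda = 0.
Primal feasibility: A x = b.

This gives the KKT block system:
  [ Q   A^T ] [ x     ]   [-c ]
  [ A    0  ] [ lambda ] = [ b ]

Solving the linear system:
  x*      = (3.6869, -0.4579, -0.8551)
  lambda* = (-1.0514, 16.1308)
  f(x*)   = 94.3902

x* = (3.6869, -0.4579, -0.8551), lambda* = (-1.0514, 16.1308)


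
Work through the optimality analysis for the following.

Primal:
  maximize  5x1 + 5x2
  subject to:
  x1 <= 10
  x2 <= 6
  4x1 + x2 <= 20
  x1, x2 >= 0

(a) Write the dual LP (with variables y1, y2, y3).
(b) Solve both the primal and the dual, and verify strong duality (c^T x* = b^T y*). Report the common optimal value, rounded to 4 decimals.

The standard primal-dual pair for 'max c^T x s.t. A x <= b, x >= 0' is:
  Dual:  min b^T y  s.t.  A^T y >= c,  y >= 0.

So the dual LP is:
  minimize  10y1 + 6y2 + 20y3
  subject to:
    y1 + 4y3 >= 5
    y2 + y3 >= 5
    y1, y2, y3 >= 0

Solving the primal: x* = (3.5, 6).
  primal value c^T x* = 47.5.
Solving the dual: y* = (0, 3.75, 1.25).
  dual value b^T y* = 47.5.
Strong duality: c^T x* = b^T y*. Confirmed.

47.5


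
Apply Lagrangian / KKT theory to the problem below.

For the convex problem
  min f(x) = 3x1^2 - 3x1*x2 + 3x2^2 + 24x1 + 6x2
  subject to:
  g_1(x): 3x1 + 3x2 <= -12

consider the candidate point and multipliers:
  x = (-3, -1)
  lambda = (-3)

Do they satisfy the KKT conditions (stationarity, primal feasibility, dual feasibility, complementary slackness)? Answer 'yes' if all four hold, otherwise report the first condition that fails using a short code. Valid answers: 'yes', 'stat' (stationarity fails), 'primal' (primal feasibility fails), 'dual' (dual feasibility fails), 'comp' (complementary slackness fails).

Gradient of f: grad f(x) = Q x + c = (9, 9)
Constraint values g_i(x) = a_i^T x - b_i:
  g_1((-3, -1)) = 0
Stationarity residual: grad f(x) + sum_i lambda_i a_i = (0, 0)
  -> stationarity OK
Primal feasibility (all g_i <= 0): OK
Dual feasibility (all lambda_i >= 0): FAILS
Complementary slackness (lambda_i * g_i(x) = 0 for all i): OK

Verdict: the first failing condition is dual_feasibility -> dual.

dual


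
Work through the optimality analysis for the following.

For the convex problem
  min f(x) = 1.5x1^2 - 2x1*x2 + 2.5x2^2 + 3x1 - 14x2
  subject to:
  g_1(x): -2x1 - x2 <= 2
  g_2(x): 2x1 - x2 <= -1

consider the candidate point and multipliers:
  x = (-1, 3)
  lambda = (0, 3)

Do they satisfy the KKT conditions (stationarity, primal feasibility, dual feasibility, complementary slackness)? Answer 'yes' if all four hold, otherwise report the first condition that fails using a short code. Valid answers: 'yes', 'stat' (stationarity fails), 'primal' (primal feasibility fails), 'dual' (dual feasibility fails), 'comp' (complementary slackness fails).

Gradient of f: grad f(x) = Q x + c = (-6, 3)
Constraint values g_i(x) = a_i^T x - b_i:
  g_1((-1, 3)) = -3
  g_2((-1, 3)) = -4
Stationarity residual: grad f(x) + sum_i lambda_i a_i = (0, 0)
  -> stationarity OK
Primal feasibility (all g_i <= 0): OK
Dual feasibility (all lambda_i >= 0): OK
Complementary slackness (lambda_i * g_i(x) = 0 for all i): FAILS

Verdict: the first failing condition is complementary_slackness -> comp.

comp


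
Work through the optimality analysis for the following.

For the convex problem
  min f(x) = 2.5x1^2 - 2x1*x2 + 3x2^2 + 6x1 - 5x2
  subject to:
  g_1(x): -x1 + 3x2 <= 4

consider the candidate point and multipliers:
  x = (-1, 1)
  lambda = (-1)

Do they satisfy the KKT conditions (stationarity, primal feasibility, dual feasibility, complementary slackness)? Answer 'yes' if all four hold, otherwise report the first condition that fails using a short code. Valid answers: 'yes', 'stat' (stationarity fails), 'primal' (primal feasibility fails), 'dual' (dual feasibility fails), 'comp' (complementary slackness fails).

Gradient of f: grad f(x) = Q x + c = (-1, 3)
Constraint values g_i(x) = a_i^T x - b_i:
  g_1((-1, 1)) = 0
Stationarity residual: grad f(x) + sum_i lambda_i a_i = (0, 0)
  -> stationarity OK
Primal feasibility (all g_i <= 0): OK
Dual feasibility (all lambda_i >= 0): FAILS
Complementary slackness (lambda_i * g_i(x) = 0 for all i): OK

Verdict: the first failing condition is dual_feasibility -> dual.

dual


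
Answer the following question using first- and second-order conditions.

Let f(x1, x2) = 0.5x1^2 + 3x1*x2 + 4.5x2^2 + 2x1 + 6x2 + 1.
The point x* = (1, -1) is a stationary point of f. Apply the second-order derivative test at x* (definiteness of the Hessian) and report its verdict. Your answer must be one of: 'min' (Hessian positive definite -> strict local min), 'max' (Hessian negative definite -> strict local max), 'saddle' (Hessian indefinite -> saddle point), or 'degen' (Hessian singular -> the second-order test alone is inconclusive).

Compute the Hessian H = grad^2 f:
  H = [[1, 3], [3, 9]]
Verify stationarity: grad f(x*) = H x* + g = (0, 0).
Eigenvalues of H: 0, 10.
H has a zero eigenvalue (singular; positive semidefinite but not definite), so H is neither positive definite, negative definite, nor indefinite. The second-order test alone is inconclusive -> degen.
(Indeed, f is constant along the null direction of H through x*, so x* is not a strict local extremum.)

degen


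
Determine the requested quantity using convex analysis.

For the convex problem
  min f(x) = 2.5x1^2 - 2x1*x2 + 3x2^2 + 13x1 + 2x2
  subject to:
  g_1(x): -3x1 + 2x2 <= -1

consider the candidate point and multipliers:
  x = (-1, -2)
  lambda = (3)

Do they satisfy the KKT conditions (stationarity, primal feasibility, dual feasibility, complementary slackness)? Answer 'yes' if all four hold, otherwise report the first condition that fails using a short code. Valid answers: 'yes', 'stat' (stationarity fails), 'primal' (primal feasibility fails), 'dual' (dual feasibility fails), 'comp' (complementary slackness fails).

Gradient of f: grad f(x) = Q x + c = (12, -8)
Constraint values g_i(x) = a_i^T x - b_i:
  g_1((-1, -2)) = 0
Stationarity residual: grad f(x) + sum_i lambda_i a_i = (3, -2)
  -> stationarity FAILS
Primal feasibility (all g_i <= 0): OK
Dual feasibility (all lambda_i >= 0): OK
Complementary slackness (lambda_i * g_i(x) = 0 for all i): OK

Verdict: the first failing condition is stationarity -> stat.

stat


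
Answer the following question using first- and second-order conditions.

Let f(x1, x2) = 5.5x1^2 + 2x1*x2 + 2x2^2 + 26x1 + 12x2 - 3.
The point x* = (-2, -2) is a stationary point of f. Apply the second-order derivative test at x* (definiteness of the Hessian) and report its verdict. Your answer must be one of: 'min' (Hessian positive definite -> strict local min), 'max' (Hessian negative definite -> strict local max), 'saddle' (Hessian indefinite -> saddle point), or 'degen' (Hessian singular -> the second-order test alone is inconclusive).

Compute the Hessian H = grad^2 f:
  H = [[11, 2], [2, 4]]
Verify stationarity: grad f(x*) = H x* + g = (0, 0).
Eigenvalues of H: 3.4689, 11.5311.
Both eigenvalues > 0, so H is positive definite -> x* is a strict local min.

min


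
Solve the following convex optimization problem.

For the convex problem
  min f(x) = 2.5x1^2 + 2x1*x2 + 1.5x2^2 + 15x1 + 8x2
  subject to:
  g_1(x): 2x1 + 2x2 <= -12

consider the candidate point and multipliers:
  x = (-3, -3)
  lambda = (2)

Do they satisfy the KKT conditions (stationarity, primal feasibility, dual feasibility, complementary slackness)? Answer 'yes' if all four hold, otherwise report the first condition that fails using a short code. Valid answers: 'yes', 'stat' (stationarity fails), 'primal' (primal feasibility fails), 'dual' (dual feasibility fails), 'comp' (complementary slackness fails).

Gradient of f: grad f(x) = Q x + c = (-6, -7)
Constraint values g_i(x) = a_i^T x - b_i:
  g_1((-3, -3)) = 0
Stationarity residual: grad f(x) + sum_i lambda_i a_i = (-2, -3)
  -> stationarity FAILS
Primal feasibility (all g_i <= 0): OK
Dual feasibility (all lambda_i >= 0): OK
Complementary slackness (lambda_i * g_i(x) = 0 for all i): OK

Verdict: the first failing condition is stationarity -> stat.

stat


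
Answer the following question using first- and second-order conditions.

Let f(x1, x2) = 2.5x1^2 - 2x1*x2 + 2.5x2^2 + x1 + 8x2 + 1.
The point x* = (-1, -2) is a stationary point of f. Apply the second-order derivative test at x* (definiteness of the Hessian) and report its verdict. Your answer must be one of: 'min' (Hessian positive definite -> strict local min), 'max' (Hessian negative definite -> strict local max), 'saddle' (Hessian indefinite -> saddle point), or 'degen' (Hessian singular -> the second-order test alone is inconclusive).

Compute the Hessian H = grad^2 f:
  H = [[5, -2], [-2, 5]]
Verify stationarity: grad f(x*) = H x* + g = (0, 0).
Eigenvalues of H: 3, 7.
Both eigenvalues > 0, so H is positive definite -> x* is a strict local min.

min


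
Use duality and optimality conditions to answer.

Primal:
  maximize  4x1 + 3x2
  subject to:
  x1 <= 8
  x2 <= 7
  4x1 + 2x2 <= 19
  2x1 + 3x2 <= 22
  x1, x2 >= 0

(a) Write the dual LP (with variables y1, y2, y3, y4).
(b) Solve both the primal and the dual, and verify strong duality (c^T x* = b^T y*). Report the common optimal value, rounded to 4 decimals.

The standard primal-dual pair for 'max c^T x s.t. A x <= b, x >= 0' is:
  Dual:  min b^T y  s.t.  A^T y >= c,  y >= 0.

So the dual LP is:
  minimize  8y1 + 7y2 + 19y3 + 22y4
  subject to:
    y1 + 4y3 + 2y4 >= 4
    y2 + 2y3 + 3y4 >= 3
    y1, y2, y3, y4 >= 0

Solving the primal: x* = (1.625, 6.25).
  primal value c^T x* = 25.25.
Solving the dual: y* = (0, 0, 0.75, 0.5).
  dual value b^T y* = 25.25.
Strong duality: c^T x* = b^T y*. Confirmed.

25.25


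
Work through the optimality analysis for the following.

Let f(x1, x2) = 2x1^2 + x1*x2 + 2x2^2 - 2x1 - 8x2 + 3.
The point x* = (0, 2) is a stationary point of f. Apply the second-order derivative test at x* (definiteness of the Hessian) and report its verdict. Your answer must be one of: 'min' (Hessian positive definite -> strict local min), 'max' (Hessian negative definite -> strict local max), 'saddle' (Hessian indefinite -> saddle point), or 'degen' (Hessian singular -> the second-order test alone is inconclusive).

Compute the Hessian H = grad^2 f:
  H = [[4, 1], [1, 4]]
Verify stationarity: grad f(x*) = H x* + g = (0, 0).
Eigenvalues of H: 3, 5.
Both eigenvalues > 0, so H is positive definite -> x* is a strict local min.

min


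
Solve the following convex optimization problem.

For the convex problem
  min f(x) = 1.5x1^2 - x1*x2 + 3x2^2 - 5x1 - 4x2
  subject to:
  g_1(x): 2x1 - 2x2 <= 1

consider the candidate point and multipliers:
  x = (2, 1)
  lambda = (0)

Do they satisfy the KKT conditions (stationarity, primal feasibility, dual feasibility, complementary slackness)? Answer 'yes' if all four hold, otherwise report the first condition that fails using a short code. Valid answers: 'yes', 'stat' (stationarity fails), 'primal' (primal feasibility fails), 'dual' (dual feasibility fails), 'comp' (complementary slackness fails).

Gradient of f: grad f(x) = Q x + c = (0, 0)
Constraint values g_i(x) = a_i^T x - b_i:
  g_1((2, 1)) = 1
Stationarity residual: grad f(x) + sum_i lambda_i a_i = (0, 0)
  -> stationarity OK
Primal feasibility (all g_i <= 0): FAILS
Dual feasibility (all lambda_i >= 0): OK
Complementary slackness (lambda_i * g_i(x) = 0 for all i): OK

Verdict: the first failing condition is primal_feasibility -> primal.

primal


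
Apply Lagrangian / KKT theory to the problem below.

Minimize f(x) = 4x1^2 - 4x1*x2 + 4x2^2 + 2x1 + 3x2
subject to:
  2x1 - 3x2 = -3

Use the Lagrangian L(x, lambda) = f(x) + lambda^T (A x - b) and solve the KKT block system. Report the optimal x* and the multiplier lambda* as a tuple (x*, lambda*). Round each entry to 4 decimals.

Form the Lagrangian:
  L(x, lambda) = (1/2) x^T Q x + c^T x + lambda^T (A x - b)
Stationarity (grad_x L = 0): Q x + c + A^T lambda = 0.
Primal feasibility: A x = b.

This gives the KKT block system:
  [ Q   A^T ] [ x     ]   [-c ]
  [ A    0  ] [ lambda ] = [ b ]

Solving the linear system:
  x*      = (-0.8571, 0.4286)
  lambda* = (3.2857)
  f(x*)   = 4.7143

x* = (-0.8571, 0.4286), lambda* = (3.2857)


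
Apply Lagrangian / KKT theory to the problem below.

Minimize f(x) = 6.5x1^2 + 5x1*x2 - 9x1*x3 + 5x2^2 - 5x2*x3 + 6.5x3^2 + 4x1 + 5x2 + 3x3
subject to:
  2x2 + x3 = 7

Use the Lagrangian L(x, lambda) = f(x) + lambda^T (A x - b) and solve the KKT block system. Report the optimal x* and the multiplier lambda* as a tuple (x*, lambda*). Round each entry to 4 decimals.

Form the Lagrangian:
  L(x, lambda) = (1/2) x^T Q x + c^T x + lambda^T (A x - b)
Stationarity (grad_x L = 0): Q x + c + A^T lambda = 0.
Primal feasibility: A x = b.

This gives the KKT block system:
  [ Q   A^T ] [ x     ]   [-c ]
  [ A    0  ] [ lambda ] = [ b ]

Solving the linear system:
  x*      = (-0.3277, 2.7505, 1.4991)
  lambda* = (-11.6853)
  f(x*)   = 49.3678

x* = (-0.3277, 2.7505, 1.4991), lambda* = (-11.6853)


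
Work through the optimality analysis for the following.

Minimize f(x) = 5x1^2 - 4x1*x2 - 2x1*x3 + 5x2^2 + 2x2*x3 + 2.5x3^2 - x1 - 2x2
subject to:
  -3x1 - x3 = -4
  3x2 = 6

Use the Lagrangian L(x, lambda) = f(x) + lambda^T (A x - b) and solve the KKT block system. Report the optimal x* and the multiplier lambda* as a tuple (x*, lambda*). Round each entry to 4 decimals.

Form the Lagrangian:
  L(x, lambda) = (1/2) x^T Q x + c^T x + lambda^T (A x - b)
Stationarity (grad_x L = 0): Q x + c + A^T lambda = 0.
Primal feasibility: A x = b.

This gives the KKT block system:
  [ Q   A^T ] [ x     ]   [-c ]
  [ A    0  ] [ lambda ] = [ b ]

Solving the linear system:
  x*      = (1.3284, 2, 0.0149)
  lambda* = (1.4179, -4.2388)
  f(x*)   = 12.8881

x* = (1.3284, 2, 0.0149), lambda* = (1.4179, -4.2388)
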